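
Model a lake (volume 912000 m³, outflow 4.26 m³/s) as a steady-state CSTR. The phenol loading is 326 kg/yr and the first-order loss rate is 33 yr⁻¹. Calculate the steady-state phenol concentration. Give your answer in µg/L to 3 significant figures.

1.98 µg/L

Outflow Q = 4.26 m³/s × 3.156e+07 s/yr = 1.344e+08 m³/yr.
Steady-state CSTR mass balance: W = Q·C + k·V·C, so C = W/(Q + kV).
Q + kV = 1.344e+08 + 33·912000 = 1.645e+08 m³/yr.
C = 326/1.645e+08 = 1.981e-06 kg/m³ = 0.001981 mg/L = 1.981 µg/L.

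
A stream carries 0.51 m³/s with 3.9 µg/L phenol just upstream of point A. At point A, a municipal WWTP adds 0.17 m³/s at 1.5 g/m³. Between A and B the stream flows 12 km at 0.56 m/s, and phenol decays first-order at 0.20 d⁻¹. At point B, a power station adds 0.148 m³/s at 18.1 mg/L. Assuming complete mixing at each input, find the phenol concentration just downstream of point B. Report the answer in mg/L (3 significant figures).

3.53 mg/L

3.9 µg/L = 0.0039 mg/L.
After input A: C = (0.51·0.0039 + 0.17·1.5) / 0.68 = 0.3779 mg/L.
Over the 12 km reach to input B (t = 2.143e+04 s = 0.248 d), decay gives C = 0.3779·exp(−0.20·0.248) = 0.3596 mg/L.
After input B: C = (0.68·0.3596 + 0.148·18.1) / 0.828 = 3.531 mg/L.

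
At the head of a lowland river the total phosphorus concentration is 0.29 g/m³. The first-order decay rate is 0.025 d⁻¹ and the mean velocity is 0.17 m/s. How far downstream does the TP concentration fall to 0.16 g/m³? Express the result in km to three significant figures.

From C = C₀·e^(−kt), t = ln(C₀/C)/k = ln(0.29/0.16)/0.025 = 0.5947/0.025 = 23.79 d.
Distance = v·t = 0.17 m/s × 2.055e+06 s = 3.494e+05 m = 349.4 km.

349 km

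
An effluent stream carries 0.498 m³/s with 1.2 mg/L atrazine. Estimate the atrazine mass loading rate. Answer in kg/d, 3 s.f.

Mass flux = Q·C = 0.498 m³/s × 1.2 g/m³ = 0.5976 g/s.
= 0.5976 g/s × 86.4 = 51.63 kg/d.

51.6 kg/d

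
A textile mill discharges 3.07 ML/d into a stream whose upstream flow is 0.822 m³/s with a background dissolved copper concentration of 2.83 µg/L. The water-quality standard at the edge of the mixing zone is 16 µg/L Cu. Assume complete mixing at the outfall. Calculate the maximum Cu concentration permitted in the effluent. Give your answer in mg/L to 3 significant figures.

3.07 ML/d = 0.03553 m³/s.
2.83 µg/L = 0.00283 mg/L.
16 µg/L = 0.016 mg/L.
Mass balance: 0.016·0.8575 = 0.03553·Cₑ + 0.822·0.00283.
Cₑ = (0.01372 − 0.002326) / 0.03553 = 0.3207 mg/L.

0.321 mg/L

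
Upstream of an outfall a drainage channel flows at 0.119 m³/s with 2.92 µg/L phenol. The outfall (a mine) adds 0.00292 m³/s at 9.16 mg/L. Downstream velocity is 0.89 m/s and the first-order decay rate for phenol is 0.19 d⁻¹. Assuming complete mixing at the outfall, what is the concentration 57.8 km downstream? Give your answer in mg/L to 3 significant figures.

2.92 µg/L = 0.00292 mg/L.
After complete mixing, C₀ = (0.00292·9.16 + 0.119·0.00292) / 0.1219 = 0.2222 mg/L.
Travel time t = 5.78e+04 m / 0.89 m/s = 6.494e+04 s = 0.7517 d.
C = 0.2222·exp(−0.19·0.7517) = 0.2222·0.8669 = 0.1927 mg/L.

0.193 mg/L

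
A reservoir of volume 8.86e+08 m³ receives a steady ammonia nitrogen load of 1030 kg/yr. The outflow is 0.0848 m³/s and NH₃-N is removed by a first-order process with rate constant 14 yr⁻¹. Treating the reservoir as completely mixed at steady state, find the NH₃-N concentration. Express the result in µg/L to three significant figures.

Outflow Q = 0.0848 m³/s × 3.156e+07 s/yr = 2.676e+06 m³/yr.
Steady-state CSTR mass balance: W = Q·C + k·V·C, so C = W/(Q + kV).
Q + kV = 2.676e+06 + 14·8.86e+08 = 1.241e+10 m³/yr.
C = 1030/1.241e+10 = 8.302e-08 kg/m³ = 8.302e-05 mg/L = 0.08302 µg/L.

0.0830 µg/L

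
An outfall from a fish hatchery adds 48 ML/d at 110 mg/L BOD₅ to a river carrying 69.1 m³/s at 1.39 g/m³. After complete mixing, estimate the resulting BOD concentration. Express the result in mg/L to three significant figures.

2.26 mg/L

48 ML/d = 0.5556 m³/s.
Flow-weighted mixing gives C = (0.5556·110 + 69.1·1.39) / (0.5556 + 69.1) = 157.2/69.66 = 2.256 mg/L.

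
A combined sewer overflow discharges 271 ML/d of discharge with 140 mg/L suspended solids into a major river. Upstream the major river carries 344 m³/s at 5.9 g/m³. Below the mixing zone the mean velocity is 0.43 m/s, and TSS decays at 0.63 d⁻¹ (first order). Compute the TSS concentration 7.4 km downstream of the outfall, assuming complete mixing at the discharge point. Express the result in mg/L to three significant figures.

6.27 mg/L

271 ML/d = 3.137 m³/s.
After complete mixing, C₀ = (3.137·140 + 344·5.9) / 347.1 = 7.112 mg/L.
Travel time t = 7400 m / 0.43 m/s = 1.721e+04 s = 0.1992 d.
C = 7.112·exp(−0.63·0.1992) = 7.112·0.8821 = 6.273 mg/L.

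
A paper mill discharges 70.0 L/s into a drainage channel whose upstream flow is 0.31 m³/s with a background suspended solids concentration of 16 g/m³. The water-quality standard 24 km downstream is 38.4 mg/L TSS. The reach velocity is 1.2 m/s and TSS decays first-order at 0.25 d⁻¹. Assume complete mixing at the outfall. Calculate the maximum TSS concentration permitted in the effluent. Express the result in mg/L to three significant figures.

70.0 L/s = 0.07 m³/s.
Travel time to the compliance point: t = 2.4e+04/1.2 = 2e+04 s = 0.2315 d; decay factor exp(−0.25·0.2315) = 0.9438.
So the concentration just after mixing may be at most 38.4/0.9438 = 40.69 mg/L.
Mass balance: 40.69·0.38 = 0.07·Cₑ + 0.31·16.
Cₑ = (15.46 − 4.96) / 0.07 = 150 mg/L.

150 mg/L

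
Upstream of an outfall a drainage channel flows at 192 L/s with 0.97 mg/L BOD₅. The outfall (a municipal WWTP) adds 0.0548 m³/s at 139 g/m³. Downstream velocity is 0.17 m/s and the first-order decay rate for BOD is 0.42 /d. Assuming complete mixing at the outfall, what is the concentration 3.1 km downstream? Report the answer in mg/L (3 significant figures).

192 L/s = 0.192 m³/s.
After complete mixing, C₀ = (0.0548·139 + 0.192·0.97) / 0.2468 = 31.62 mg/L.
Travel time t = 3100 m / 0.17 m/s = 1.824e+04 s = 0.2111 d.
C = 31.62·exp(−0.42·0.2111) = 31.62·0.9152 = 28.94 mg/L.

28.9 mg/L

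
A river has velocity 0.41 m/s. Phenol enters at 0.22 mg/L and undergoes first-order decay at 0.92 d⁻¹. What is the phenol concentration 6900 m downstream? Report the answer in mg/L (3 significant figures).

0.184 mg/L

Travel time t = 6900 m / 0.41 m/s = 6900/0.41 = 1.683e+04 s = 0.1948 d.
First-order decay: C = 0.22·exp(−0.92·0.1948) = 0.22·0.8359 = 0.1839 mg/L.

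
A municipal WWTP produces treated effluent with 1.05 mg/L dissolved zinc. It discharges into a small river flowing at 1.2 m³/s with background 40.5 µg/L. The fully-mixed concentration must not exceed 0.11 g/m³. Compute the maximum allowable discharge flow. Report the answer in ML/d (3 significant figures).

7.67 ML/d

40.5 µg/L = 0.0405 mg/L.
Mass balance at complete mixing: C_std·(Q_w + Q_r) = Q_w·C_e + Q_r·C_b.
Rearranging, Q_w = Q_r·(C_std − C_b)/(C_e − C_std) = 1.2·(0.11 − 0.0405) / (1.05 − 0.11) = 0.08872 m³/s.
= 7.666 ML/d.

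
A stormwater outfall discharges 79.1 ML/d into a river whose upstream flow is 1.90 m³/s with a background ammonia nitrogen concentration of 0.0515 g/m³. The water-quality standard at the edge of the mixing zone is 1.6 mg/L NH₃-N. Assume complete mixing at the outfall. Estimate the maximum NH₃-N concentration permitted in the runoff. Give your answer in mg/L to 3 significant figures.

4.81 mg/L

79.1 ML/d = 0.9155 m³/s.
Mass balance: 1.6·2.816 = 0.9155·Cₑ + 1.9·0.0515.
Cₑ = (4.505 − 0.09785) / 0.9155 = 4.814 mg/L.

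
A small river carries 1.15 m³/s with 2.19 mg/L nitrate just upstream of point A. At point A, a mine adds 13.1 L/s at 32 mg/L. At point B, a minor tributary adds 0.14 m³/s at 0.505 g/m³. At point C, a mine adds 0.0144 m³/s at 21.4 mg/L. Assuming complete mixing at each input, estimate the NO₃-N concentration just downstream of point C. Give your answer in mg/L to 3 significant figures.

13.1 L/s = 0.0131 m³/s.
After input A: C = (1.15·2.19 + 0.0131·32) / 1.163 = 2.526 mg/L.
After input B: C = (1.163·2.526 + 0.14·0.505) / 1.303 = 2.309 mg/L.
After input C: C = (1.303·2.309 + 0.0144·21.4) / 1.318 = 2.517 mg/L.

2.52 mg/L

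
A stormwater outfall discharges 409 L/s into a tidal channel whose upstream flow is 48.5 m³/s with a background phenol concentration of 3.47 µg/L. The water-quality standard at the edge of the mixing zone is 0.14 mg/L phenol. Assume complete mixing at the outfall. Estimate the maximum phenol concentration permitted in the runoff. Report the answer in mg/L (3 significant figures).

409 L/s = 0.409 m³/s.
3.47 µg/L = 0.00347 mg/L.
Mass balance: 0.14·48.91 = 0.409·Cₑ + 48.5·0.00347.
Cₑ = (6.847 − 0.1683) / 0.409 = 16.33 mg/L.

16.3 mg/L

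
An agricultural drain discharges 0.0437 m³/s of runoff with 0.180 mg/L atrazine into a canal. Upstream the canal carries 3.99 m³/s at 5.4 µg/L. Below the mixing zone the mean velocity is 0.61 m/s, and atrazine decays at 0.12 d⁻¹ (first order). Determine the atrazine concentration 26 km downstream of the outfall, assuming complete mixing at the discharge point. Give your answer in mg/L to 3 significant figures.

5.4 µg/L = 0.0054 mg/L.
After complete mixing, C₀ = (0.0437·0.18 + 3.99·0.0054) / 4.034 = 0.007292 mg/L.
Travel time t = 2.6e+04 m / 0.61 m/s = 4.262e+04 s = 0.4933 d.
C = 0.007292·exp(−0.12·0.4933) = 0.007292·0.9425 = 0.006872 mg/L.

0.00687 mg/L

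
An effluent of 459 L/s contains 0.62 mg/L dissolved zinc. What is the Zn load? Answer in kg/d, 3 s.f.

459 L/s = 0.459 m³/s.
Mass flux = Q·C = 0.459 m³/s × 0.62 g/m³ = 0.2846 g/s.
= 0.2846 g/s × 86.4 = 24.59 kg/d.

24.6 kg/d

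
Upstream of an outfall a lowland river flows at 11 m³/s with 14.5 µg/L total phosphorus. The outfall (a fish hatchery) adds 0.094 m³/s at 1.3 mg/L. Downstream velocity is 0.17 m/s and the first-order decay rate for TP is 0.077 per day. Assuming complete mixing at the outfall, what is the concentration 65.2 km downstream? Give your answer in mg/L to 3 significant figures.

0.0180 mg/L

14.5 µg/L = 0.0145 mg/L.
After complete mixing, C₀ = (0.094·1.3 + 11·0.0145) / 11.09 = 0.02539 mg/L.
Travel time t = 6.52e+04 m / 0.17 m/s = 3.835e+05 s = 4.439 d.
C = 0.02539·exp(−0.077·4.439) = 0.02539·0.7105 = 0.01804 mg/L.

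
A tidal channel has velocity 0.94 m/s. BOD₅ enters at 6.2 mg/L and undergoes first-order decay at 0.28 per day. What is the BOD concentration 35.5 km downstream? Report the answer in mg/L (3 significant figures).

5.49 mg/L

Travel time t = 35.5 km / 0.94 m/s = 3.55e+04/0.94 = 3.777e+04 s = 0.4371 d.
First-order decay: C = 6.2·exp(−0.28·0.4371) = 6.2·0.8848 = 5.486 mg/L.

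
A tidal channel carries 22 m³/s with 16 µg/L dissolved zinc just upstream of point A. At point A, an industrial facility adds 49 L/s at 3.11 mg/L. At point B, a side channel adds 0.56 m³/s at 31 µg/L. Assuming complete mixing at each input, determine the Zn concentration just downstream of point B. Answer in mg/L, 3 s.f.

0.0231 mg/L

16 µg/L = 0.016 mg/L.
49 L/s = 0.049 m³/s.
After input A: C = (22·0.016 + 0.049·3.11) / 22.05 = 0.02288 mg/L.
31 µg/L = 0.031 mg/L.
After input B: C = (22.05·0.02288 + 0.56·0.031) / 22.61 = 0.02308 mg/L.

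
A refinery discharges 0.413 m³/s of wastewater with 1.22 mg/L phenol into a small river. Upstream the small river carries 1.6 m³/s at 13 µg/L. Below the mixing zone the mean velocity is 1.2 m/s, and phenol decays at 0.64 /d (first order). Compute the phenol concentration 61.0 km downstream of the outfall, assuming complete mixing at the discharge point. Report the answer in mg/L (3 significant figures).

13 µg/L = 0.013 mg/L.
After complete mixing, C₀ = (0.413·1.22 + 1.6·0.013) / 2.013 = 0.2606 mg/L.
Travel time t = 6.1e+04 m / 1.2 m/s = 5.083e+04 s = 0.5883 d.
C = 0.2606·exp(−0.64·0.5883) = 0.2606·0.6862 = 0.1789 mg/L.

0.179 mg/L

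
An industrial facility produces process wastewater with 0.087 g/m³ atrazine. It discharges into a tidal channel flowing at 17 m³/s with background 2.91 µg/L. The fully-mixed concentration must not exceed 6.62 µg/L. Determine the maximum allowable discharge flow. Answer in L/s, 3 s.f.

2.91 µg/L = 0.00291 mg/L.
6.62 µg/L = 0.00662 mg/L.
Mass balance at complete mixing: C_std·(Q_w + Q_r) = Q_w·C_e + Q_r·C_b.
Rearranging, Q_w = Q_r·(C_std − C_b)/(C_e − C_std) = 17·(0.00662 − 0.00291) / (0.087 − 0.00662) = 0.7846 m³/s.
= 784.6 L/s.

785 L/s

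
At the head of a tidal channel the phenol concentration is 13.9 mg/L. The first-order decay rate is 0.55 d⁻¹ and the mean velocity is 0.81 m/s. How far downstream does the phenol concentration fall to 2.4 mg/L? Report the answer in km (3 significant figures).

223 km

From C = C₀·e^(−kt), t = ln(C₀/C)/k = ln(13.9/2.4)/0.55 = 1.756/0.55 = 3.193 d.
Distance = v·t = 0.81 m/s × 2.759e+05 s = 2.235e+05 m = 223.5 km.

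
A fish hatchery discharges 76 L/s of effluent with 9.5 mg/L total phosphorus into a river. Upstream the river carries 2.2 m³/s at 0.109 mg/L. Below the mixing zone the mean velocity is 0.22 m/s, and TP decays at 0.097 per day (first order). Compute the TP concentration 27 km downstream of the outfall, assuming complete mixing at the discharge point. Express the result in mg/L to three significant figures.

0.368 mg/L

76 L/s = 0.076 m³/s.
After complete mixing, C₀ = (0.076·9.5 + 2.2·0.109) / 2.276 = 0.4226 mg/L.
Travel time t = 2.7e+04 m / 0.22 m/s = 1.227e+05 s = 1.42 d.
C = 0.4226·exp(−0.097·1.42) = 0.4226·0.8713 = 0.3682 mg/L.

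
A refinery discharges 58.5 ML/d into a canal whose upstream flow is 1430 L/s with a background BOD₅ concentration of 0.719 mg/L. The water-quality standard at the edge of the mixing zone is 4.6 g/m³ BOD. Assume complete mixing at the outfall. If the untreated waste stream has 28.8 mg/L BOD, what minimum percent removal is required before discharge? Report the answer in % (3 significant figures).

58.5 ML/d = 0.6771 m³/s.
1430 L/s = 1.43 m³/s.
Mass balance: 4.6·2.107 = 0.6771·Cₑ + 1.43·0.719.
Cₑ = (9.693 − 1.028) / 0.6771 = 12.8 mg/L.
Required removal = 1 − 12.8/28.8 = 55.57 %.

55.6 %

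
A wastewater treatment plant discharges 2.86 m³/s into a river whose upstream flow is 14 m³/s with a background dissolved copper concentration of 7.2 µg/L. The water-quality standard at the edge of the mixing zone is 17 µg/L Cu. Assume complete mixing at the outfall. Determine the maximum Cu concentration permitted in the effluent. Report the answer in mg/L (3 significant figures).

7.2 µg/L = 0.0072 mg/L.
17 µg/L = 0.017 mg/L.
Mass balance: 0.017·16.86 = 2.86·Cₑ + 14·0.0072.
Cₑ = (0.2866 − 0.1008) / 2.86 = 0.06497 mg/L.

0.0650 mg/L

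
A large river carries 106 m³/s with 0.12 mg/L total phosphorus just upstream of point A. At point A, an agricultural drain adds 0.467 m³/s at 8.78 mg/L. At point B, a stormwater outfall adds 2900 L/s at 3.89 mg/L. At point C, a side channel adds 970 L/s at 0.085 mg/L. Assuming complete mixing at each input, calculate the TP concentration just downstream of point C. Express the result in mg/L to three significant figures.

After input A: C = (106·0.12 + 0.467·8.78) / 106.5 = 0.158 mg/L.
2900 L/s = 2.9 m³/s.
After input B: C = (106.5·0.158 + 2.9·3.89) / 109.4 = 0.2569 mg/L.
970 L/s = 0.97 m³/s.
After input C: C = (109.4·0.2569 + 0.97·0.085) / 110.3 = 0.2554 mg/L.

0.255 mg/L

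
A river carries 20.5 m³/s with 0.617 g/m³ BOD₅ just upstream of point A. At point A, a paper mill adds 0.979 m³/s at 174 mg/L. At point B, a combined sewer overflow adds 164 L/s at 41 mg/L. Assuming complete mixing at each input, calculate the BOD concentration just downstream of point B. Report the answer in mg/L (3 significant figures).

8.77 mg/L

After input A: C = (20.5·0.617 + 0.979·174) / 21.48 = 8.52 mg/L.
164 L/s = 0.164 m³/s.
After input B: C = (21.48·8.52 + 0.164·41) / 21.64 = 8.766 mg/L.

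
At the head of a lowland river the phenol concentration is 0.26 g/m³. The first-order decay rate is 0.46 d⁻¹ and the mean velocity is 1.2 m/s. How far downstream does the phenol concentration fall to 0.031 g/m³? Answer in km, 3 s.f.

From C = C₀·e^(−kt), t = ln(C₀/C)/k = ln(0.26/0.031)/0.46 = 2.127/0.46 = 4.623 d.
Distance = v·t = 1.2 m/s × 3.994e+05 s = 4.793e+05 m = 479.3 km.

479 km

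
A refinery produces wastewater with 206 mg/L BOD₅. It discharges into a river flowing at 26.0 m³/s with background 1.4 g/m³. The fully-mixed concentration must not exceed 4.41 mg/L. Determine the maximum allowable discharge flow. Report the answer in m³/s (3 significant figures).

0.388 m³/s

Mass balance at complete mixing: C_std·(Q_w + Q_r) = Q_w·C_e + Q_r·C_b.
Rearranging, Q_w = Q_r·(C_std − C_b)/(C_e − C_std) = 26.0·(4.41 − 1.4) / (206 − 4.41) = 0.3882 m³/s.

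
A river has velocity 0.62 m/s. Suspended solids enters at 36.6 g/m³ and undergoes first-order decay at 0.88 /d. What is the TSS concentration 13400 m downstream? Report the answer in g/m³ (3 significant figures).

Travel time t = 13400 m / 0.62 m/s = 1.34e+04/0.62 = 2.161e+04 s = 0.2501 d.
First-order decay: C = 36.6·exp(−0.88·0.2501) = 36.6·0.8024 = 29.37 g/m³.

29.4 g/m³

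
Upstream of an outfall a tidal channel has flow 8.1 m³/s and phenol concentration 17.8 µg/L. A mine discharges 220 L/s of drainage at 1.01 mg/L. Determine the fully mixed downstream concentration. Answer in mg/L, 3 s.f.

0.0440 mg/L

220 L/s = 0.22 m³/s.
17.8 µg/L = 0.0178 mg/L.
Conservation of mass across the mixing zone: C = (0.22·1.01 + 8.1·0.0178) / (0.22 + 8.1) = 0.3664/8.32 = 0.04404 mg/L.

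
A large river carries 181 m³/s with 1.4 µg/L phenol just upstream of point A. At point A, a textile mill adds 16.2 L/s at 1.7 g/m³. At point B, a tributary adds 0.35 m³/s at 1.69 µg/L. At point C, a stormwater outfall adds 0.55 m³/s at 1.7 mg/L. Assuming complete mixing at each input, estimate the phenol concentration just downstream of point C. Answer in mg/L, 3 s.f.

0.00669 mg/L

1.4 µg/L = 0.0014 mg/L.
16.2 L/s = 0.0162 m³/s.
After input A: C = (181·0.0014 + 0.0162·1.7) / 181 = 0.001552 mg/L.
1.69 µg/L = 0.00169 mg/L.
After input B: C = (181·0.001552 + 0.35·0.00169) / 181.4 = 0.001552 mg/L.
After input C: C = (181.4·0.001552 + 0.55·1.7) / 181.9 = 0.006687 mg/L.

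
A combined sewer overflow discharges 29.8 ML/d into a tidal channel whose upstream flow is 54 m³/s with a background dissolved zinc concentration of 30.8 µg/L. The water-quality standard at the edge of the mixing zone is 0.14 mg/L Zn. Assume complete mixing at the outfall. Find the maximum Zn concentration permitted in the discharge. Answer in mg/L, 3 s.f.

29.8 ML/d = 0.3449 m³/s.
30.8 µg/L = 0.0308 mg/L.
Mass balance: 0.14·54.34 = 0.3449·Cₑ + 54·0.0308.
Cₑ = (7.608 − 1.663) / 0.3449 = 17.24 mg/L.

17.2 mg/L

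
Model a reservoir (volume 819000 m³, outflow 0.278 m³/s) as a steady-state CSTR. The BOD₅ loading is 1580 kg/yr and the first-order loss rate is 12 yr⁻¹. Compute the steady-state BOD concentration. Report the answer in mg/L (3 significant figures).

Outflow Q = 0.278 m³/s × 3.156e+07 s/yr = 8.773e+06 m³/yr.
Steady-state CSTR mass balance: W = Q·C + k·V·C, so C = W/(Q + kV).
Q + kV = 8.773e+06 + 12·819000 = 1.86e+07 m³/yr.
C = 1580/1.86e+07 = 8.494e-05 kg/m³ = 0.08494 mg/L.

0.0849 mg/L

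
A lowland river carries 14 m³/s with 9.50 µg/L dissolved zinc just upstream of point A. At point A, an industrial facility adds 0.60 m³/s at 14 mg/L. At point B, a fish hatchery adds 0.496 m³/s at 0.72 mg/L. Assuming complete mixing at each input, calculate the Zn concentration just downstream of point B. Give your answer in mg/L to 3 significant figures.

0.589 mg/L

9.50 µg/L = 0.0095 mg/L.
After input A: C = (14·0.0095 + 0.6·14) / 14.6 = 0.5845 mg/L.
After input B: C = (14.6·0.5845 + 0.496·0.72) / 15.1 = 0.5889 mg/L.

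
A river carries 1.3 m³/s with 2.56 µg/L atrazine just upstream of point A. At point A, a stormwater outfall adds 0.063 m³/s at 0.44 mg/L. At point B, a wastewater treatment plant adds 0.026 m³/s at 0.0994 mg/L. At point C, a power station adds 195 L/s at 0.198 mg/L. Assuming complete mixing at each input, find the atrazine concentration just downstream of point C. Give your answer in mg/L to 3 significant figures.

0.0456 mg/L

2.56 µg/L = 0.00256 mg/L.
After input A: C = (1.3·0.00256 + 0.063·0.44) / 1.363 = 0.02278 mg/L.
After input B: C = (1.363·0.02278 + 0.026·0.0994) / 1.389 = 0.02421 mg/L.
195 L/s = 0.195 m³/s.
After input C: C = (1.389·0.02421 + 0.195·0.198) / 1.584 = 0.04561 mg/L.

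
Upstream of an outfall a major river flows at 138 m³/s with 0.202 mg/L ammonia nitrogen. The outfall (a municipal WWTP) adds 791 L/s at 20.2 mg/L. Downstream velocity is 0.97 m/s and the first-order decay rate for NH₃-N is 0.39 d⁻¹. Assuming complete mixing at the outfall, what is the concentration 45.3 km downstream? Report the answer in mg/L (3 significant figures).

0.256 mg/L

791 L/s = 0.791 m³/s.
After complete mixing, C₀ = (0.791·20.2 + 138·0.202) / 138.8 = 0.316 mg/L.
Travel time t = 4.53e+04 m / 0.97 m/s = 4.67e+04 s = 0.5405 d.
C = 0.316·exp(−0.39·0.5405) = 0.316·0.8099 = 0.2559 mg/L.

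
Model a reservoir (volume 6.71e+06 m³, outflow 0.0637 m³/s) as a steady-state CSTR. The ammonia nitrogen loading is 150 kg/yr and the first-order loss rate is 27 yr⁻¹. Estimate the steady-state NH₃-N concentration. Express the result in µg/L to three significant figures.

Outflow Q = 0.0637 m³/s × 3.156e+07 s/yr = 2.01e+06 m³/yr.
Steady-state CSTR mass balance: W = Q·C + k·V·C, so C = W/(Q + kV).
Q + kV = 2.01e+06 + 27·6.71e+06 = 1.832e+08 m³/yr.
C = 150/1.832e+08 = 8.189e-07 kg/m³ = 0.0008189 mg/L = 0.8189 µg/L.

0.819 µg/L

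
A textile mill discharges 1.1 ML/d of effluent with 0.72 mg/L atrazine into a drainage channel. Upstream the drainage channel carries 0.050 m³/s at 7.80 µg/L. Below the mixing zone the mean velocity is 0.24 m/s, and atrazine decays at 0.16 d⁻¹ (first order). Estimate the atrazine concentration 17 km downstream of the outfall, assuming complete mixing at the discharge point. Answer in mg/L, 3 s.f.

1.1 ML/d = 0.01273 m³/s.
7.80 µg/L = 0.0078 mg/L.
After complete mixing, C₀ = (0.01273·0.72 + 0.05·0.0078) / 0.06273 = 0.1523 mg/L.
Travel time t = 1.7e+04 m / 0.24 m/s = 7.083e+04 s = 0.8198 d.
C = 0.1523·exp(−0.16·0.8198) = 0.1523·0.8771 = 0.1336 mg/L.

0.134 mg/L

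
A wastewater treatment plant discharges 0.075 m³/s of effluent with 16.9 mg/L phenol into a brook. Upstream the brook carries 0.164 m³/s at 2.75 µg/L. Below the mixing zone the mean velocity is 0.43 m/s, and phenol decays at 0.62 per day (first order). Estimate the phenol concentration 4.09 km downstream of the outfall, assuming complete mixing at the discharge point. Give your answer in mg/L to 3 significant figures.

2.75 µg/L = 0.00275 mg/L.
After complete mixing, C₀ = (0.075·16.9 + 0.164·0.00275) / 0.239 = 5.305 mg/L.
Travel time t = 4090 m / 0.43 m/s = 9512 s = 0.1101 d.
C = 5.305·exp(−0.62·0.1101) = 5.305·0.934 = 4.955 mg/L.

4.96 mg/L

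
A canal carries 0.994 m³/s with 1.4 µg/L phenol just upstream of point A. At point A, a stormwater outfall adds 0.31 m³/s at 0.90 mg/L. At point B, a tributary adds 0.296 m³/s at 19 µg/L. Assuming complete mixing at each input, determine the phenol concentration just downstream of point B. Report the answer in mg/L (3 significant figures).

1.4 µg/L = 0.0014 mg/L.
After input A: C = (0.994·0.0014 + 0.31·0.9) / 1.304 = 0.215 mg/L.
19 µg/L = 0.019 mg/L.
After input B: C = (1.304·0.215 + 0.296·0.019) / 1.6 = 0.1788 mg/L.

0.179 mg/L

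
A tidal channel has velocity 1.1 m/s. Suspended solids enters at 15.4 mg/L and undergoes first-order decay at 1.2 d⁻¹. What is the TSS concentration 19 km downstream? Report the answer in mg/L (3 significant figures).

12.1 mg/L

Travel time t = 19 km / 1.1 m/s = 1.9e+04/1.1 = 1.727e+04 s = 0.1999 d.
First-order decay: C = 15.4·exp(−1.2·0.1999) = 15.4·0.7867 = 12.12 mg/L.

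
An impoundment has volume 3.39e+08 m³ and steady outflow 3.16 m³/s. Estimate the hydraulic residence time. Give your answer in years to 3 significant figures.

3.40 yr

Q = 3.16 m³/s × 3.156e+07 s/yr = 9.972e+07 m³/yr.
Hydraulic residence time τ = V/Q = 3.39e+08/9.972e+07 = 3.399 yr.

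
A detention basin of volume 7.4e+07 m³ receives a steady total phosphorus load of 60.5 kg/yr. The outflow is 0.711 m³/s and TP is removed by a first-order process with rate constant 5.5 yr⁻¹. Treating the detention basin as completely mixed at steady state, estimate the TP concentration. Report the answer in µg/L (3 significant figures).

Outflow Q = 0.711 m³/s × 3.156e+07 s/yr = 2.244e+07 m³/yr.
Steady-state CSTR mass balance: W = Q·C + k·V·C, so C = W/(Q + kV).
Q + kV = 2.244e+07 + 5.5·7.4e+07 = 4.294e+08 m³/yr.
C = 60.5/4.294e+08 = 1.409e-07 kg/m³ = 0.0001409 mg/L = 0.1409 µg/L.

0.141 µg/L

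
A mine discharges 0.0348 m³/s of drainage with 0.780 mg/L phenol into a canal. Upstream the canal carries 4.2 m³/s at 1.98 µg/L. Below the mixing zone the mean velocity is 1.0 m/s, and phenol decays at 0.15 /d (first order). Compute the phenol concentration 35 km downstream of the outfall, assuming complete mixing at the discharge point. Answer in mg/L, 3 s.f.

0.00788 mg/L

1.98 µg/L = 0.00198 mg/L.
After complete mixing, C₀ = (0.0348·0.78 + 4.2·0.00198) / 4.235 = 0.008373 mg/L.
Travel time t = 3.5e+04 m / 1.0 m/s = 3.5e+04 s = 0.4051 d.
C = 0.008373·exp(−0.15·0.4051) = 0.008373·0.941 = 0.00788 mg/L.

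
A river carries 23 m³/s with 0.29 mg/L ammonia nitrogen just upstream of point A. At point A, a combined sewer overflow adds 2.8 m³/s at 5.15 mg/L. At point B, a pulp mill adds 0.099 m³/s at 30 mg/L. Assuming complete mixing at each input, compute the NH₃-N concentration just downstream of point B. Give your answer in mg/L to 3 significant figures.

0.929 mg/L

After input A: C = (23·0.29 + 2.8·5.15) / 25.8 = 0.8174 mg/L.
After input B: C = (25.8·0.8174 + 0.099·30) / 25.9 = 0.929 mg/L.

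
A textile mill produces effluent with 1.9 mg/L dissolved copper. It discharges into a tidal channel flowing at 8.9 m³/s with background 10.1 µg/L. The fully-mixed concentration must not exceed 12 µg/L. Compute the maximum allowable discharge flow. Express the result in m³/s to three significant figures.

10.1 µg/L = 0.0101 mg/L.
12 µg/L = 0.012 mg/L.
Mass balance at complete mixing: C_std·(Q_w + Q_r) = Q_w·C_e + Q_r·C_b.
Rearranging, Q_w = Q_r·(C_std − C_b)/(C_e − C_std) = 8.9·(0.012 − 0.0101) / (1.9 − 0.012) = 0.008957 m³/s.

0.00896 m³/s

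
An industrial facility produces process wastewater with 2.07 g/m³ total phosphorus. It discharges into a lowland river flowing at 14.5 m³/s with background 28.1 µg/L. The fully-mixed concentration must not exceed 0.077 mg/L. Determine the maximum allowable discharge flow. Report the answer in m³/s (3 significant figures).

28.1 µg/L = 0.0281 mg/L.
Mass balance at complete mixing: C_std·(Q_w + Q_r) = Q_w·C_e + Q_r·C_b.
Rearranging, Q_w = Q_r·(C_std − C_b)/(C_e − C_std) = 14.5·(0.077 − 0.0281) / (2.07 − 0.077) = 0.3558 m³/s.

0.356 m³/s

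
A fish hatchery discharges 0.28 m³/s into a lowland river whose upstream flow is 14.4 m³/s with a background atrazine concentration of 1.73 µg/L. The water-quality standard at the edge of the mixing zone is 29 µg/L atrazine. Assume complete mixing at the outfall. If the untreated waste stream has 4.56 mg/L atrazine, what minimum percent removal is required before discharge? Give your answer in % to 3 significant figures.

68.6 %

1.73 µg/L = 0.00173 mg/L.
29 µg/L = 0.029 mg/L.
Mass balance: 0.029·14.68 = 0.28·Cₑ + 14.4·0.00173.
Cₑ = (0.4257 − 0.02491) / 0.28 = 1.431 mg/L.
Required removal = 1 − 1.431/4.56 = 68.61 %.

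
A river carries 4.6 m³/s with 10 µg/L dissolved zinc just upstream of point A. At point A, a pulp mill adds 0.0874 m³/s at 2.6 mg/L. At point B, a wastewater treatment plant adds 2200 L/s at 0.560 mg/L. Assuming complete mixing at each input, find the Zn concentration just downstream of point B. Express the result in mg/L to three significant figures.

10 µg/L = 0.01 mg/L.
After input A: C = (4.6·0.01 + 0.0874·2.6) / 4.687 = 0.05829 mg/L.
2200 L/s = 2.2 m³/s.
After input B: C = (4.687·0.05829 + 2.2·0.56) / 6.887 = 0.2185 mg/L.

0.219 mg/L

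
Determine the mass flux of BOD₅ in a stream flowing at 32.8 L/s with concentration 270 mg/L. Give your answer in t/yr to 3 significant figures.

32.8 L/s = 0.0328 m³/s.
Mass flux = Q·C = 0.0328 m³/s × 270 g/m³ = 8.856 g/s.
= 8.856 g/s × 31.56 = 279.5 t/yr.

279 t/yr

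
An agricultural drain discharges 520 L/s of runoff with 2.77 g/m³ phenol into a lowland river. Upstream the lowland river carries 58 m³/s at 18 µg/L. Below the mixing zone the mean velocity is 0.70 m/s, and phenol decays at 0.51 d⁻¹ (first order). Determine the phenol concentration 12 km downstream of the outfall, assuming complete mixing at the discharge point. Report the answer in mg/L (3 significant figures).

520 L/s = 0.52 m³/s.
18 µg/L = 0.018 mg/L.
After complete mixing, C₀ = (0.52·2.77 + 58·0.018) / 58.52 = 0.04245 mg/L.
Travel time t = 1.2e+04 m / 0.70 m/s = 1.714e+04 s = 0.1984 d.
C = 0.04245·exp(−0.51·0.1984) = 0.04245·0.9038 = 0.03837 mg/L.

0.0384 mg/L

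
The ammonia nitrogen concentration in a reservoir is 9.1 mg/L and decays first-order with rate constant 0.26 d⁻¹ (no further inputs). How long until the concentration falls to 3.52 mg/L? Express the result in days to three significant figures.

t = ln(C₀/C)/k = ln(9.1/3.52)/0.26 = 0.9498/0.26 = 3.653 d.

3.65 d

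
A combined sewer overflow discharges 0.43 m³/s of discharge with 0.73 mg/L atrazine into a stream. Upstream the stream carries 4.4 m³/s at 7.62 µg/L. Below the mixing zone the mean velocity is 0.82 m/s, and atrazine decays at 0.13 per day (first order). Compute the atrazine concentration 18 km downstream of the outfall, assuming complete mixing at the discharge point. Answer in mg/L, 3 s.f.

7.62 µg/L = 0.00762 mg/L.
After complete mixing, C₀ = (0.43·0.73 + 4.4·0.00762) / 4.83 = 0.07193 mg/L.
Travel time t = 1.8e+04 m / 0.82 m/s = 2.195e+04 s = 0.2541 d.
C = 0.07193·exp(−0.13·0.2541) = 0.07193·0.9675 = 0.06959 mg/L.

0.0696 mg/L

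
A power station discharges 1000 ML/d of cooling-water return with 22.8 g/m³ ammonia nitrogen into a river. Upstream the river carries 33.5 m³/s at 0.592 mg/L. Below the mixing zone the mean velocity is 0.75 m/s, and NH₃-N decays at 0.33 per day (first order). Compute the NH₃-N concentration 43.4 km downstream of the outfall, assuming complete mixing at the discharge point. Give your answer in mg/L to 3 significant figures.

1000 ML/d = 11.57 m³/s.
After complete mixing, C₀ = (11.57·22.8 + 33.5·0.592) / 45.07 = 6.295 mg/L.
Travel time t = 4.34e+04 m / 0.75 m/s = 5.787e+04 s = 0.6698 d.
C = 6.295·exp(−0.33·0.6698) = 6.295·0.8017 = 5.046 mg/L.

5.05 mg/L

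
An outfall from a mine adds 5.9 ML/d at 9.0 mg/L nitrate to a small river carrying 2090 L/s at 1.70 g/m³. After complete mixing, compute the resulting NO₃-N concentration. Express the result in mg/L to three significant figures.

1.93 mg/L

5.9 ML/d = 0.06829 m³/s.
2090 L/s = 2.09 m³/s.
Flow-weighted mixing gives C = (0.06829·9 + 2.09·1.7) / (0.06829 + 2.09) = 4.168/2.158 = 1.931 mg/L.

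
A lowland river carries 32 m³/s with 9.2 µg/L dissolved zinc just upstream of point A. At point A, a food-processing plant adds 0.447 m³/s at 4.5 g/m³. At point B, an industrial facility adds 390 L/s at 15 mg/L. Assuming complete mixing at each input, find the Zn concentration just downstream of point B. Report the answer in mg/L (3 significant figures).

9.2 µg/L = 0.0092 mg/L.
After input A: C = (32·0.0092 + 0.447·4.5) / 32.45 = 0.07107 mg/L.
390 L/s = 0.39 m³/s.
After input B: C = (32.45·0.07107 + 0.39·15) / 32.84 = 0.2484 mg/L.

0.248 mg/L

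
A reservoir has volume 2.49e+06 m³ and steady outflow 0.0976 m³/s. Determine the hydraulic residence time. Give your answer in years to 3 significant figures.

0.808 yr

Q = 0.0976 m³/s × 3.156e+07 s/yr = 3.08e+06 m³/yr.
Hydraulic residence time τ = V/Q = 2.49e+06/3.08e+06 = 0.8084 yr.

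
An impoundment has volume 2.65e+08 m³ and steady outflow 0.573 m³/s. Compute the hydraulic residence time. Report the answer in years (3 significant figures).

14.7 yr

Q = 0.573 m³/s × 3.156e+07 s/yr = 1.808e+07 m³/yr.
Hydraulic residence time τ = V/Q = 2.65e+08/1.808e+07 = 14.66 yr.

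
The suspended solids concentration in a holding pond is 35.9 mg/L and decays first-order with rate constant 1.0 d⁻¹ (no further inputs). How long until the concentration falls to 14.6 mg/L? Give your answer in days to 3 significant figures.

t = ln(C₀/C)/k = ln(35.9/14.6)/1.0 = 0.8997/1.0 = 0.8997 d.

0.900 d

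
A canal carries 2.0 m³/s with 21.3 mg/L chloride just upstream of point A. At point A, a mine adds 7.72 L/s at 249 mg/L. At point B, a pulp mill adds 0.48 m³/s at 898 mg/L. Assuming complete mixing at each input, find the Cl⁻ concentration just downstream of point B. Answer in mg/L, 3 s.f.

191 mg/L

7.72 L/s = 0.00772 m³/s.
After input A: C = (2·21.3 + 0.00772·249) / 2.008 = 22.18 mg/L.
After input B: C = (2.008·22.18 + 0.48·898) / 2.488 = 191.2 mg/L.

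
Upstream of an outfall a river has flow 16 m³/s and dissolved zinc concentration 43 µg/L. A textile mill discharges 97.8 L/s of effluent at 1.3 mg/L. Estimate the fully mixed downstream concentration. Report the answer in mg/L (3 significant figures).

0.0506 mg/L

97.8 L/s = 0.0978 m³/s.
43 µg/L = 0.043 mg/L.
Flow-weighted mixing gives C = (0.0978·1.3 + 16·0.043) / (0.0978 + 16) = 0.8151/16.1 = 0.05064 mg/L.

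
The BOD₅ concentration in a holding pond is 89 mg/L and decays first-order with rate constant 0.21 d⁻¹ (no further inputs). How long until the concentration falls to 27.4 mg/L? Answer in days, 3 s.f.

t = ln(C₀/C)/k = ln(89/27.4)/0.21 = 1.178/0.21 = 5.61 d.

5.61 d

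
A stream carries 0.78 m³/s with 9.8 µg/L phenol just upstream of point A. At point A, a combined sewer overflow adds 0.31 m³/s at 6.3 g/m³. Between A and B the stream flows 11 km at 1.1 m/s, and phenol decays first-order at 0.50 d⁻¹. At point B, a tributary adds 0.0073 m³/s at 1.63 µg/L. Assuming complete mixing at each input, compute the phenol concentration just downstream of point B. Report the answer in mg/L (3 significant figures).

9.8 µg/L = 0.0098 mg/L.
After input A: C = (0.78·0.0098 + 0.31·6.3) / 1.09 = 1.799 mg/L.
Over the 11 km reach to input B (t = 1e+04 s = 0.1157 d), decay gives C = 1.799·exp(−0.50·0.1157) = 1.698 mg/L.
1.63 µg/L = 0.00163 mg/L.
After input B: C = (1.09·1.698 + 0.0073·0.00163) / 1.097 = 1.686 mg/L.

1.69 mg/L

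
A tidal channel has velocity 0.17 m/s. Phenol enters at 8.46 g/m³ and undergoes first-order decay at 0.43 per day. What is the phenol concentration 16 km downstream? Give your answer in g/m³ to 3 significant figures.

Travel time t = 16 km / 0.17 m/s = 1.6e+04/0.17 = 9.412e+04 s = 1.089 d.
First-order decay: C = 8.46·exp(−0.43·1.089) = 8.46·0.626 = 5.296 g/m³.

5.30 g/m³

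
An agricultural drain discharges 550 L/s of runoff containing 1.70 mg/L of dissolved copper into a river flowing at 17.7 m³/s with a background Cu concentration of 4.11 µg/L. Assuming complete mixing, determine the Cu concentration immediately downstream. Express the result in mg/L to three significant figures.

550 L/s = 0.55 m³/s.
4.11 µg/L = 0.00411 mg/L.
By mass balance at complete mixing, C = (0.55·1.7 + 17.7·0.00411) / (0.55 + 17.7) = 1.008/18.25 = 0.05522 mg/L.

0.0552 mg/L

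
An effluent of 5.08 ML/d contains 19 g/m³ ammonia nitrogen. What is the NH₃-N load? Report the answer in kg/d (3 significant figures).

5.08 ML/d = 0.0588 m³/s.
Mass flux = Q·C = 0.0588 m³/s × 19 g/m³ = 1.117 g/s.
= 1.117 g/s × 86.4 = 96.52 kg/d.

96.5 kg/d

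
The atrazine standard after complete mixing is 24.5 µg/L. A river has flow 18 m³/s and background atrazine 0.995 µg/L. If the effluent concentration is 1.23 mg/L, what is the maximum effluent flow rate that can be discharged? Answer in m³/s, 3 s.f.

0.351 m³/s

0.995 µg/L = 0.000995 mg/L.
24.5 µg/L = 0.0245 mg/L.
Mass balance at complete mixing: C_std·(Q_w + Q_r) = Q_w·C_e + Q_r·C_b.
Rearranging, Q_w = Q_r·(C_std − C_b)/(C_e − C_std) = 18·(0.0245 − 0.000995) / (1.23 − 0.0245) = 0.351 m³/s.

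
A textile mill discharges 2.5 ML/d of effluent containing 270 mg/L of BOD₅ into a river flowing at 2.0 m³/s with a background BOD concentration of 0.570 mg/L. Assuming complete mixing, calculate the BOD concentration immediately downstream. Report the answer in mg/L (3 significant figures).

4.41 mg/L

2.5 ML/d = 0.02894 m³/s.
Conservation of mass across the mixing zone: C = (0.02894·270 + 2·0.57) / (0.02894 + 2) = 8.952/2.029 = 4.412 mg/L.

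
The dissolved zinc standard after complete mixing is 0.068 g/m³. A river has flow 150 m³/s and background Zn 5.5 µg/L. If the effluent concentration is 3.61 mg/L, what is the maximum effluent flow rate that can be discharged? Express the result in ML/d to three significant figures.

5.5 µg/L = 0.0055 mg/L.
Mass balance at complete mixing: C_std·(Q_w + Q_r) = Q_w·C_e + Q_r·C_b.
Rearranging, Q_w = Q_r·(C_std − C_b)/(C_e − C_std) = 150·(0.068 − 0.0055) / (3.61 − 0.068) = 2.647 m³/s.
= 228.7 ML/d.

229 ML/d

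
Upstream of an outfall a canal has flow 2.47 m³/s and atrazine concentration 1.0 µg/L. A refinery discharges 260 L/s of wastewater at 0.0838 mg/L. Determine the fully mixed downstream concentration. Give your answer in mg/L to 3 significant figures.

260 L/s = 0.26 m³/s.
1.0 µg/L = 0.001 mg/L.
By mass balance at complete mixing, C = (0.26·0.0838 + 2.47·0.001) / (0.26 + 2.47) = 0.02426/2.73 = 0.008886 mg/L.

0.00889 mg/L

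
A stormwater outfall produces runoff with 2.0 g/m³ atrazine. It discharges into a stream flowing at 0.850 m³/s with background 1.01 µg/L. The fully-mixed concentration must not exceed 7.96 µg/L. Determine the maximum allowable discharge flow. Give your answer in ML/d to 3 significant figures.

0.256 ML/d

1.01 µg/L = 0.00101 mg/L.
7.96 µg/L = 0.00796 mg/L.
Mass balance at complete mixing: C_std·(Q_w + Q_r) = Q_w·C_e + Q_r·C_b.
Rearranging, Q_w = Q_r·(C_std − C_b)/(C_e − C_std) = 0.850·(0.00796 − 0.00101) / (2 − 0.00796) = 0.002966 m³/s.
= 0.2562 ML/d.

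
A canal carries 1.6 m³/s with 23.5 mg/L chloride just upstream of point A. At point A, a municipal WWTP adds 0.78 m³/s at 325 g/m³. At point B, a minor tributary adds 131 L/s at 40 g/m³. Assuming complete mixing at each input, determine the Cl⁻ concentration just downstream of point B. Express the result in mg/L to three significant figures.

118 mg/L

After input A: C = (1.6·23.5 + 0.78·325) / 2.38 = 122.3 mg/L.
131 L/s = 0.131 m³/s.
After input B: C = (2.38·122.3 + 0.131·40) / 2.511 = 118 mg/L.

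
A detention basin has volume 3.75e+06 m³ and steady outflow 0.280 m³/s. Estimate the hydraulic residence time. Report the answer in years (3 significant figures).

Q = 0.280 m³/s × 3.156e+07 s/yr = 8.836e+06 m³/yr.
Hydraulic residence time τ = V/Q = 3.75e+06/8.836e+06 = 0.4244 yr.

0.424 yr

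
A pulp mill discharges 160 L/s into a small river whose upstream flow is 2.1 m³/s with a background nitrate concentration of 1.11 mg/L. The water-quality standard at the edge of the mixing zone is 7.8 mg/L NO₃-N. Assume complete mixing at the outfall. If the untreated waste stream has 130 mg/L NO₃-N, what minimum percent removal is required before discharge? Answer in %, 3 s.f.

160 L/s = 0.16 m³/s.
Mass balance: 7.8·2.26 = 0.16·Cₑ + 2.1·1.11.
Cₑ = (17.63 − 2.331) / 0.16 = 95.61 mg/L.
Required removal = 1 − 95.61/130 = 26.46 %.

26.5 %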